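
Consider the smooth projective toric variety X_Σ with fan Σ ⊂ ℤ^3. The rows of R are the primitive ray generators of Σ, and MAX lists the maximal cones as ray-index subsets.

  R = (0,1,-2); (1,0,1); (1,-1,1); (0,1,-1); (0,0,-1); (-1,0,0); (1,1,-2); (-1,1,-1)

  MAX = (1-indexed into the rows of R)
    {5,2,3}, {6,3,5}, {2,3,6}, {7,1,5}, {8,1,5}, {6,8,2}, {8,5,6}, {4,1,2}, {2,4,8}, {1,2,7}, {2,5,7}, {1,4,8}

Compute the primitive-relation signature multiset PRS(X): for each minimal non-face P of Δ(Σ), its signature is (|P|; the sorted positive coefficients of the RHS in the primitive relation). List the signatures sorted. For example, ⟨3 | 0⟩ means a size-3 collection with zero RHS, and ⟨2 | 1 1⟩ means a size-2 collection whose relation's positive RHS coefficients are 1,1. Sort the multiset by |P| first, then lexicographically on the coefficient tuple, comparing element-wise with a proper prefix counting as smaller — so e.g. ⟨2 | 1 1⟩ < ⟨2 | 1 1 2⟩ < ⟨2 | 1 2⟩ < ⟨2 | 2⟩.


Minimal non-faces — 14 found among 8 rays, 12 max cones:

  P = {3,8}:  v_{3} + v_{8} = 0  ⇒ sig = ⟨2 | 0⟩
  P = {4,5}:  v_{4} + v_{5} = v_{1}  ⇒ sig = ⟨2 | 1⟩
  P = {4,6}:  v_{4} + v_{6} = v_{8}  ⇒ sig = ⟨2 | 1⟩
  P = {6,7}:  v_{6} + v_{7} = v_{1}  ⇒ sig = ⟨2 | 1⟩
  P = {1,6}:  v_{1} + v_{6} = v_{5} + v_{8}  ⇒ sig = ⟨2 | 1 1⟩
  P = {3,4}:  v_{3} + v_{4} = v_{2} + v_{5}  ⇒ sig = ⟨2 | 1 1⟩
  P = {7,8}:  v_{7} + v_{8} = v_{1} + v_{4}  ⇒ sig = ⟨2 | 1 1⟩
  P = {1,3}:  v_{1} + v_{3} = v_{2} + 2·v_{5}  ⇒ sig = ⟨2 | 1 2⟩
  P = {4,7}:  v_{4} + v_{7} = 2·v_{1} + v_{2}  ⇒ sig = ⟨2 | 1 2⟩
  P = {3,7}:  v_{3} + v_{7} = 2·v_{2} + 3·v_{5}  ⇒ sig = ⟨2 | 2 3⟩
  P = {2,5,6}:  v_{2} + v_{5} + v_{6} = 0  ⇒ sig = ⟨3 | 0⟩
  P = {1,2,5}:  v_{1} + v_{2} + v_{5} = v_{7}  ⇒ sig = ⟨3 | 1⟩
  P = {2,5,8}:  v_{2} + v_{5} + v_{8} = v_{4}  ⇒ sig = ⟨3 | 1⟩
  P = {1,2,8}:  v_{1} + v_{2} + v_{8} = 2·v_{4}  ⇒ sig = ⟨3 | 2⟩

so the primitive-relation signature multiset is
    ⟨2 | 0⟩
    ⟨2 | 1⟩
    ⟨2 | 1⟩
    ⟨2 | 1⟩
    ⟨2 | 1 1⟩
    ⟨2 | 1 1⟩
    ⟨2 | 1 1⟩
    ⟨2 | 1 2⟩
    ⟨2 | 1 2⟩
    ⟨2 | 2 3⟩
    ⟨3 | 0⟩
    ⟨3 | 1⟩
    ⟨3 | 1⟩
    ⟨3 | 2⟩


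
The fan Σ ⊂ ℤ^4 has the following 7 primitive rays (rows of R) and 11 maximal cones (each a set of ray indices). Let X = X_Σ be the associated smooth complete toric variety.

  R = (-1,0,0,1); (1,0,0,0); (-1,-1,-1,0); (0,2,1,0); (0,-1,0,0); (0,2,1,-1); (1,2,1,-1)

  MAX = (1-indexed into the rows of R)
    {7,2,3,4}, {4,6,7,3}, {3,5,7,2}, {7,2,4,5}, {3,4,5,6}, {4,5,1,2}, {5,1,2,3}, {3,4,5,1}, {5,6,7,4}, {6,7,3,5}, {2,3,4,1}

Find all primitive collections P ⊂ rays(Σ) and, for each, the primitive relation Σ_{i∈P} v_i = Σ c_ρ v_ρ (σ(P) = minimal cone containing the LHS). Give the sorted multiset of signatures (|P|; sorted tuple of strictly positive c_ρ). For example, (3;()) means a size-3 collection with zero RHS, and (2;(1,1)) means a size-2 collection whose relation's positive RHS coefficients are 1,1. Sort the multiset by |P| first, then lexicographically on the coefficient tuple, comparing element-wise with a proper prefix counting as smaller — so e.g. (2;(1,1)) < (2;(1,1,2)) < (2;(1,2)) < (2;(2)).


5 minimal non-faces of Δ(Σ) (on 7 rays):

  P={1,7}:  v_{1} + v_{7} = v_{4}  so sig = (2;(1))
  P={2,6}:  v_{2} + v_{6} = v_{7}  so sig = (2;(1))
  P={1,6}:  v_{1} + v_{6} = v_{3} + 2·v_{4} + v_{5}  so sig = (2;(1,1,2))
  P={2,3,4,5}:  v_{2} + v_{3} + v_{4} + v_{5} = 0  so sig = (4;())
  P={3,4,5,7}:  v_{3} + v_{4} + v_{5} + v_{7} = v_{6}  so sig = (4;(1))

so the primitive-relation signature multiset is
    |P|=2: 3 collections, coeffs (1), (1), (1,1,2)
    |P|=4: 2 collections, coeffs (), (1)


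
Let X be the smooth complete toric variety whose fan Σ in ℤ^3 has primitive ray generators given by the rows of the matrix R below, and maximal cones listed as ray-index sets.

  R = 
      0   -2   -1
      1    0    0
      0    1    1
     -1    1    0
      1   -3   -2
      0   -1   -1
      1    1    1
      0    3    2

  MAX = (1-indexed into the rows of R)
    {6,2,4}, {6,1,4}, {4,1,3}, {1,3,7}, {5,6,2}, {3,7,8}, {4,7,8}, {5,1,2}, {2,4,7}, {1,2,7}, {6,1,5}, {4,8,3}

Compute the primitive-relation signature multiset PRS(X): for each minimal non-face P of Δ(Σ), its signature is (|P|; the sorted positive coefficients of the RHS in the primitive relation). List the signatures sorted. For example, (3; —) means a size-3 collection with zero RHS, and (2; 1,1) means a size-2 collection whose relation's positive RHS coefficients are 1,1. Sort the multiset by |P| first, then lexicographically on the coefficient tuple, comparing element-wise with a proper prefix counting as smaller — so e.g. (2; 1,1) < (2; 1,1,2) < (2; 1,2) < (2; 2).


Σ has 14 primitive collections:

  P={3,6}:  v_{3} + v_{6} = 0  →  sig = (2; —)
  P={1,8}:  v_{1} + v_{8} = v_{3}  →  sig = (2; 1)
  P={2,3}:  v_{2} + v_{3} = v_{7}  →  sig = (2; 1)
  P={5,8}:  v_{5} + v_{8} = v_{2}  →  sig = (2; 1)
  P={6,7}:  v_{6} + v_{7} = v_{2}  →  sig = (2; 1)
  P={3,5}:  v_{3} + v_{5} = v_{1} + v_{2}  →  sig = (2; 1,1)
  P={6,8}:  v_{6} + v_{8} = v_{4} + v_{7}  →  sig = (2; 1,1)
  P={2,8}:  v_{2} + v_{8} = v_{4} + 2·v_{7}  →  sig = (2; 1,2)
  P={5,7}:  v_{5} + v_{7} = v_{1} + 2·v_{2}  →  sig = (2; 1,2)
  P={4,5}:  v_{4} + v_{5} = 2·v_{6}  →  sig = (2; 2)
  P={1,4,7}:  v_{1} + v_{4} + v_{7} = 0  →  sig = (3; —)
  P={1,2,4}:  v_{1} + v_{2} + v_{4} = v_{6}  →  sig = (3; 1)
  P={1,2,6}:  v_{1} + v_{2} + v_{6} = v_{5}  →  sig = (3; 1)
  P={3,4,7}:  v_{3} + v_{4} + v_{7} = v_{8}  →  sig = (3; 1)

Hence PRS(X_Σ) =
    |P|=2: 10 collections, coeffs (), (1), (1), (1), (1), (1,1), (1,1), (1,2), (1,2), (2)
    |P|=3: 4 collections, coeffs (), (1), (1), (1)


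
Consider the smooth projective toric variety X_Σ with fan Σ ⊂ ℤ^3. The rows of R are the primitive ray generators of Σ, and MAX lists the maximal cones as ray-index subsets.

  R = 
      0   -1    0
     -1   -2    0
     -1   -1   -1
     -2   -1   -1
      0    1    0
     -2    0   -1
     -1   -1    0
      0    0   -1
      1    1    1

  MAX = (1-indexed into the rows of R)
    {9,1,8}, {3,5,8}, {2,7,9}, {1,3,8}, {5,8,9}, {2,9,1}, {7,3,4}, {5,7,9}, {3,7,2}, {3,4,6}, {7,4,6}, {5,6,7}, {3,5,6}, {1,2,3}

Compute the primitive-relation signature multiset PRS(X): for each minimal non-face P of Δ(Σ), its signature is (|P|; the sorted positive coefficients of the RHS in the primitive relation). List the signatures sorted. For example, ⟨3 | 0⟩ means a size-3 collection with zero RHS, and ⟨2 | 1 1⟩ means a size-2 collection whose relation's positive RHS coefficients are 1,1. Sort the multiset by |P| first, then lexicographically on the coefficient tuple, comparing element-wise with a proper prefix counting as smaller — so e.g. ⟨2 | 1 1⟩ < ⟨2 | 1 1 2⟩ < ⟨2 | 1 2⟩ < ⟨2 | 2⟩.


|primitive collections| = 17. Relations:

  P={1,5}:  v_{1} + v_{5} = 0  →  sig = ⟨2 | 0⟩
  P={3,9}:  v_{3} + v_{9} = 0  →  sig = ⟨2 | 0⟩
  P={1,6}:  v_{1} + v_{6} = v_{4}  →  sig = ⟨2 | 1⟩
  P={1,7}:  v_{1} + v_{7} = v_{2}  →  sig = ⟨2 | 1⟩
  P={2,5}:  v_{2} + v_{5} = v_{7}  →  sig = ⟨2 | 1⟩
  P={4,5}:  v_{4} + v_{5} = v_{6}  →  sig = ⟨2 | 1⟩
  P={7,8}:  v_{7} + v_{8} = v_{3}  →  sig = ⟨2 | 1⟩
  P={1,4}:  v_{1} + v_{4} = v_{3} + v_{7}  →  sig = ⟨2 | 1 1⟩
  P={2,6}:  v_{2} + v_{6} = v_{4} + v_{7}  →  sig = ⟨2 | 1 1⟩
  P={2,8}:  v_{2} + v_{8} = v_{1} + v_{3}  →  sig = ⟨2 | 1 1⟩
  P={4,9}:  v_{4} + v_{9} = v_{5} + v_{7}  →  sig = ⟨2 | 1 1⟩
  P={2,4}:  v_{2} + v_{4} = v_{3} + 2·v_{7}  →  sig = ⟨2 | 1 2⟩
  P={4,8}:  v_{4} + v_{8} = 2·v_{3} + v_{5}  →  sig = ⟨2 | 1 2⟩
  P={6,9}:  v_{6} + v_{9} = 2·v_{5} + v_{7}  →  sig = ⟨2 | 1 2⟩
  P={6,8}:  v_{6} + v_{8} = 2·v_{3} + 2·v_{5}  →  sig = ⟨2 | 2 2⟩
  P={3,5,7}:  v_{3} + v_{5} + v_{7} = v_{4}  →  sig = ⟨3 | 1⟩
  P={3,6,7}:  v_{3} + v_{6} + v_{7} = 2·v_{4}  →  sig = ⟨3 | 2⟩

Signatures (|P|; sorted positive RHS coefficients), sorted:
    |P|=2: 15 collections, coeffs (), (), (1), (1), (1), (1), (1), (1,1), (1,1), (1,1), (1,1), (1,2), (1,2), (1,2), (2,2)
    |P|=3: 2 collections, coeffs (1), (2)


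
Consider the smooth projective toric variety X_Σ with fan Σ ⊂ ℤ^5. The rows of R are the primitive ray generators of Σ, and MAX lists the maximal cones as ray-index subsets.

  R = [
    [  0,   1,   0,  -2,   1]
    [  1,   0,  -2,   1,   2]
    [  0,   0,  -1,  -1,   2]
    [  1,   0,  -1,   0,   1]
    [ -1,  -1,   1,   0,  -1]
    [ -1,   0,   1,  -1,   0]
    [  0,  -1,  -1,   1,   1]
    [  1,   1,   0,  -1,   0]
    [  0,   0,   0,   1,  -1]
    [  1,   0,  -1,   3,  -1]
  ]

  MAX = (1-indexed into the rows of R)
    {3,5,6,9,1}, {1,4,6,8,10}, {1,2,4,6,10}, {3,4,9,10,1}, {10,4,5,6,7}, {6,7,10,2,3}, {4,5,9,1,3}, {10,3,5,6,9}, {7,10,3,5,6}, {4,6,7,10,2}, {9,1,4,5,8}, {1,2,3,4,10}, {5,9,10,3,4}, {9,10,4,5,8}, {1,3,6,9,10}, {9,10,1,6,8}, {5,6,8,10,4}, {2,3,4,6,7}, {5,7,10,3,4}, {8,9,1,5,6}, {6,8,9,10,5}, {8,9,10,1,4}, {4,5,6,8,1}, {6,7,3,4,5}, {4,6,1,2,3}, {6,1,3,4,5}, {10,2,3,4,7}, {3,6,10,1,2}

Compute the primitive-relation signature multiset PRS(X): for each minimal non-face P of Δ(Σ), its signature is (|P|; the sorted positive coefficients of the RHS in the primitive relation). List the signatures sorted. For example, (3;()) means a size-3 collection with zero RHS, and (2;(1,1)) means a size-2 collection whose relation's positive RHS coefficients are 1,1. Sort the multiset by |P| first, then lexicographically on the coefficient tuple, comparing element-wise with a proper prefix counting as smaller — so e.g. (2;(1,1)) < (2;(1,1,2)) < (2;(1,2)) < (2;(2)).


Δ(Σ) — 10 vertices, 10 min non-faces:

  P = {1,7}:  v_{1} + v_{7} = v_{3}  ⇒ sig = (2;(1))
  P = {2,5}:  v_{2} + v_{5} = v_{7}  ⇒ sig = (2;(1))
  P = {7,8}:  v_{7} + v_{8} = v_{4}  ⇒ sig = (2;(1))
  P = {2,9}:  v_{2} + v_{9} = v_{3} + v_{10}  ⇒ sig = (2;(1,1))
  P = {3,8}:  v_{3} + v_{8} = v_{1} + v_{4}  ⇒ sig = (2;(1,1))
  P = {7,9}:  v_{7} + v_{9} = v_{3} + v_{5} + v_{10}  ⇒ sig = (2;(1,1,1))
  P = {2,8}:  v_{2} + v_{8} = v_{1} + 2·v_{4} + v_{6} + v_{10}  ⇒ sig = (2;(1,1,1,2))
  P = {4,6,9}:  v_{4} + v_{6} + v_{9} = 0  ⇒ sig = (3;())
  P = {1,5,10}:  v_{1} + v_{5} + v_{10} = v_{9}  ⇒ sig = (3;(1))
  P = {3,4,6,10}:  v_{3} + v_{4} + v_{6} + v_{10} = v_{2}  ⇒ sig = (4;(1))

so the primitive-relation signature multiset is
[(2;(1)), (2;(1)), (2;(1)), (2;(1,1)), (2;(1,1)), (2;(1,1,1)), (2;(1,1,1,2)), (3;()), (3;(1)), (4;(1))]


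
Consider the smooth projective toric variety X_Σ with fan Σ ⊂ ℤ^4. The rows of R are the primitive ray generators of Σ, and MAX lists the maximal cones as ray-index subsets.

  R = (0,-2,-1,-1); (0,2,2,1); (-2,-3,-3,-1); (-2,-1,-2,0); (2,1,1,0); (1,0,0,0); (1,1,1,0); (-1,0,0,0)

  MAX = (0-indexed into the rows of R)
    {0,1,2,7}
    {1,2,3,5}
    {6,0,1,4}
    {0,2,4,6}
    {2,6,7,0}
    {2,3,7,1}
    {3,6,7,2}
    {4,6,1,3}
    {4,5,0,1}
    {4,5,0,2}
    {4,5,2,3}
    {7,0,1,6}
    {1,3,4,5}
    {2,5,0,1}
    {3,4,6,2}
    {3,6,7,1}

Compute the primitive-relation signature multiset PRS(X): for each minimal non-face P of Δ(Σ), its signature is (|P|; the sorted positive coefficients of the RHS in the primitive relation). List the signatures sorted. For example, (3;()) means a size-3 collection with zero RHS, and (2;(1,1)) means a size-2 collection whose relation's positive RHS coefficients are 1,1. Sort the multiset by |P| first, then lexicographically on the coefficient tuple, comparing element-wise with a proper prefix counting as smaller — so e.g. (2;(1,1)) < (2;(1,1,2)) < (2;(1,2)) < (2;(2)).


Δ(Σ) — 8 vertices, 6 min non-faces:

  P={5,7}:  v_{5} + v_{7} = 0  ⇒ sig = (2;())
  P={0,3}:  v_{0} + v_{3} = v_{2}  ⇒ sig = (2;(1))
  P={4,7}:  v_{4} + v_{7} = v_{6}  ⇒ sig = (2;(1))
  P={5,6}:  v_{5} + v_{6} = v_{4}  ⇒ sig = (2;(1))
  P={1,2,4}:  v_{1} + v_{2} + v_{4} = 0  ⇒ sig = (3;())
  P={1,2,6}:  v_{1} + v_{2} + v_{6} = v_{7}  ⇒ sig = (3;(1))

so the primitive-relation signature multiset is
    |P|=2: 4 collections, coeffs (), (1), (1), (1)
    |P|=3: 2 collections, coeffs (), (1)


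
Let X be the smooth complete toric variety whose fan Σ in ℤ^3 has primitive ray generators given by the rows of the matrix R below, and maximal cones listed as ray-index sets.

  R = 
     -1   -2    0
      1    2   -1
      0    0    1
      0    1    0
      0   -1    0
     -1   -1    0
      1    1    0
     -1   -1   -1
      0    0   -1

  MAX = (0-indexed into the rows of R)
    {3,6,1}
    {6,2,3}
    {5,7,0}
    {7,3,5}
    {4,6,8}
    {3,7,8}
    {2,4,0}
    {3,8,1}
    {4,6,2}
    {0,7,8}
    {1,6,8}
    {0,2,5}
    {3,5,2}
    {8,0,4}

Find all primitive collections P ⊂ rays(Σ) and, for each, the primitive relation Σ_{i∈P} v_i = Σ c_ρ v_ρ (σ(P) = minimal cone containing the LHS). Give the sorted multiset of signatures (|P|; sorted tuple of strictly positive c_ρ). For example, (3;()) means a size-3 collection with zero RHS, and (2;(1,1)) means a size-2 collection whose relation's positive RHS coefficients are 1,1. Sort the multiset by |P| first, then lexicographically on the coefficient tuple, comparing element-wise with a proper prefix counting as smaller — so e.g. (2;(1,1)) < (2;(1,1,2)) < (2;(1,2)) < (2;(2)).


16 collections generate NE(X_Σ); each relation:

  P={2,8}:  v_{2} + v_{8} = 0  →  sig = (2;())
  P={3,4}:  v_{3} + v_{4} = 0  →  sig = (2;())
  P={5,6}:  v_{5} + v_{6} = 0  →  sig = (2;())
  P={0,1}:  v_{0} + v_{1} = v_{8}  →  sig = (2;(1))
  P={0,3}:  v_{0} + v_{3} = v_{5}  →  sig = (2;(1))
  P={0,6}:  v_{0} + v_{6} = v_{4}  →  sig = (2;(1))
  P={2,7}:  v_{2} + v_{7} = v_{5}  →  sig = (2;(1))
  P={4,5}:  v_{4} + v_{5} = v_{0}  →  sig = (2;(1))
  P={5,8}:  v_{5} + v_{8} = v_{7}  →  sig = (2;(1))
  P={6,7}:  v_{6} + v_{7} = v_{8}  →  sig = (2;(1))
  P={1,2}:  v_{1} + v_{2} = v_{3} + v_{6}  →  sig = (2;(1,1))
  P={1,4}:  v_{1} + v_{4} = v_{6} + v_{8}  →  sig = (2;(1,1))
  P={1,5}:  v_{1} + v_{5} = v_{3} + v_{8}  →  sig = (2;(1,1))
  P={4,7}:  v_{4} + v_{7} = v_{0} + v_{8}  →  sig = (2;(1,1))
  P={1,7}:  v_{1} + v_{7} = v_{3} + 2·v_{8}  →  sig = (2;(1,2))
  P={3,6,8}:  v_{3} + v_{6} + v_{8} = v_{1}  →  sig = (3;(1))

Signatures (|P|; sorted positive RHS coefficients), sorted:
{ (2;()) ×3,  (2;(1)) ×7,  (2;(1,1)) ×4,  (2;(1,2)),  (3;(1)) }


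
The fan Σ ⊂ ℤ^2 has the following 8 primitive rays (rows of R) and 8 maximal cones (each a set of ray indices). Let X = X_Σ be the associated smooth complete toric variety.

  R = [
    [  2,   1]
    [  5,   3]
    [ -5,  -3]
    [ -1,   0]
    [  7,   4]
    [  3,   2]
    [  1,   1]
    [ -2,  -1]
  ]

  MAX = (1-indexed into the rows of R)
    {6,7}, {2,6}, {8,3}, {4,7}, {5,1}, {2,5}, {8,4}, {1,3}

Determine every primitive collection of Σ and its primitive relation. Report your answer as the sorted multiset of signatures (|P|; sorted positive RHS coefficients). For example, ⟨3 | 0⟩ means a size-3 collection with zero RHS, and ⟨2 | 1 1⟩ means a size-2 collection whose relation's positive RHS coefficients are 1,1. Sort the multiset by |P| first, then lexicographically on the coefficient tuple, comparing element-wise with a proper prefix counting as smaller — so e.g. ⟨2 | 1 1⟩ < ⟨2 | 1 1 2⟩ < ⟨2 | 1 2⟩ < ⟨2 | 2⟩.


Δ(Σ) — 8 vertices, 20 min non-faces:

  {1,8}:  v_{1} + v_{8} = 0  →  sig = ⟨2 | 0⟩
  {2,3}:  v_{2} + v_{3} = 0  →  sig = ⟨2 | 0⟩
  {1,2}:  v_{1} + v_{2} = v_{5}  →  sig = ⟨2 | 1⟩
  {1,4}:  v_{1} + v_{4} = v_{7}  →  sig = ⟨2 | 1⟩
  {1,6}:  v_{1} + v_{6} = v_{2}  →  sig = ⟨2 | 1⟩
  {1,7}:  v_{1} + v_{7} = v_{6}  →  sig = ⟨2 | 1⟩
  {2,8}:  v_{2} + v_{8} = v_{6}  →  sig = ⟨2 | 1⟩
  {3,5}:  v_{3} + v_{5} = v_{1}  →  sig = ⟨2 | 1⟩
  {3,6}:  v_{3} + v_{6} = v_{8}  →  sig = ⟨2 | 1⟩
  {5,8}:  v_{5} + v_{8} = v_{2}  →  sig = ⟨2 | 1⟩
  {6,8}:  v_{6} + v_{8} = v_{7}  →  sig = ⟨2 | 1⟩
  {7,8}:  v_{7} + v_{8} = v_{4}  →  sig = ⟨2 | 1⟩
  {2,4}:  v_{2} + v_{4} = v_{6} + v_{7}  →  sig = ⟨2 | 1 1⟩
  {5,7}:  v_{5} + v_{7} = v_{2} + v_{6}  →  sig = ⟨2 | 1 1⟩
  {2,7}:  v_{2} + v_{7} = 2·v_{6}  →  sig = ⟨2 | 2⟩
  {3,7}:  v_{3} + v_{7} = 2·v_{8}  →  sig = ⟨2 | 2⟩
  {4,5}:  v_{4} + v_{5} = 2·v_{6}  →  sig = ⟨2 | 2⟩
  {4,6}:  v_{4} + v_{6} = 2·v_{7}  →  sig = ⟨2 | 2⟩
  {5,6}:  v_{5} + v_{6} = 2·v_{2}  →  sig = ⟨2 | 2⟩
  {3,4}:  v_{3} + v_{4} = 3·v_{8}  →  sig = ⟨2 | 3⟩

so the primitive-relation signature multiset is
    |P|=2: 20 collections, coeffs (), (), (1), (1), (1), (1), (1), (1), (1), (1), (1), (1), (1,1), (1,1), (2), (2), (2), (2), (2), (3)


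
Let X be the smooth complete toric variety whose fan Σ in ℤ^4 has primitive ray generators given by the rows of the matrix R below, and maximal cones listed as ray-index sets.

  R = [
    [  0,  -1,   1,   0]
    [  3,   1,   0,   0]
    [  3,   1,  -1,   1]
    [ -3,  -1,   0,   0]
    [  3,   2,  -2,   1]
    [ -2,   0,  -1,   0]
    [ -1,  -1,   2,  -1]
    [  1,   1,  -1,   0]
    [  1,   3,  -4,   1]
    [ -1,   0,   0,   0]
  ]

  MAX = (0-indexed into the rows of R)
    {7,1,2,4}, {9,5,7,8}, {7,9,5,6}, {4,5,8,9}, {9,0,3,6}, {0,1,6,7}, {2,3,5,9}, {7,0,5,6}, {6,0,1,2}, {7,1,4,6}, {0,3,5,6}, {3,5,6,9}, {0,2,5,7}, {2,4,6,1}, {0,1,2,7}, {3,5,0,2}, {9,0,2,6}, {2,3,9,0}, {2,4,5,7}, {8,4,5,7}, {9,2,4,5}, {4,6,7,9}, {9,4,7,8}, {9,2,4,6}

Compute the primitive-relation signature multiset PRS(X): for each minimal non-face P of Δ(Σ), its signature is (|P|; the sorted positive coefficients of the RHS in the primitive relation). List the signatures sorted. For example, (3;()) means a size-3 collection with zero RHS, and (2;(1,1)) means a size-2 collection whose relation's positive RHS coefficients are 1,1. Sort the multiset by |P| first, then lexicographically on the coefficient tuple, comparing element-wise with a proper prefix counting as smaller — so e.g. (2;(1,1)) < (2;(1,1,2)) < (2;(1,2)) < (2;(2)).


Primitive collections (19):

  P={1,3}:  v_{1} + v_{3} = 0  so sig = (2;())
  P={0,4}:  v_{0} + v_{4} = v_{2}  so sig = (2;(1))
  P={1,5}:  v_{1} + v_{5} = v_{7}  so sig = (2;(1))
  P={3,7}:  v_{3} + v_{7} = v_{5}  so sig = (2;(1))
  P={0,8}:  v_{0} + v_{8} = v_{4} + v_{5}  so sig = (2;(1,1))
  P={1,9}:  v_{1} + v_{9} = v_{4} + v_{6}  so sig = (2;(1,1))
  P={3,4}:  v_{3} + v_{4} = v_{2} + v_{5} + v_{9}  so sig = (2;(1,1,1))
  P={1,8}:  v_{1} + v_{8} = v_{4} + 2·v_{7} + v_{9}  so sig = (2;(1,1,2))
  P={3,8}:  v_{3} + v_{8} = v_{4} + 2·v_{5} + v_{9}  so sig = (2;(1,1,2))
  P={2,8}:  v_{2} + v_{8} = 2·v_{4} + v_{5}  so sig = (2;(1,2))
  P={6,8}:  v_{6} + v_{8} = 2·v_{7} + 2·v_{9}  so sig = (2;(2,2))
  P={0,7,9}:  v_{0} + v_{7} + v_{9} = 0  so sig = (3;())
  P={2,5,6}:  v_{2} + v_{5} + v_{6} = 0  so sig = (3;())
  P={0,5,9}:  v_{0} + v_{5} + v_{9} = v_{3}  so sig = (3;(1))
  P={2,6,7}:  v_{2} + v_{6} + v_{7} = v_{1}  so sig = (3;(1))
  P={2,7,9}:  v_{2} + v_{7} + v_{9} = v_{4}  so sig = (3;(1))
  P={2,3,6}:  v_{2} + v_{3} + v_{6} = v_{0} + v_{9}  so sig = (3;(1,1))
  P={4,5,6}:  v_{4} + v_{5} + v_{6} = v_{7} + v_{9}  so sig = (3;(1,1))
  P={4,5,7,9}:  v_{4} + v_{5} + v_{7} + v_{9} = v_{8}  so sig = (4;(1))

Sorted signature multiset PRS(X):
{ (2;()),  (2;(1)) ×3,  (2;(1,1)) ×2,  (2;(1,1,1)),  (2;(1,1,2)) ×2,  (2;(1,2)),  (2;(2,2)),  (3;()) ×2,  (3;(1)) ×3,  (3;(1,1)) ×2,  (4;(1)) }


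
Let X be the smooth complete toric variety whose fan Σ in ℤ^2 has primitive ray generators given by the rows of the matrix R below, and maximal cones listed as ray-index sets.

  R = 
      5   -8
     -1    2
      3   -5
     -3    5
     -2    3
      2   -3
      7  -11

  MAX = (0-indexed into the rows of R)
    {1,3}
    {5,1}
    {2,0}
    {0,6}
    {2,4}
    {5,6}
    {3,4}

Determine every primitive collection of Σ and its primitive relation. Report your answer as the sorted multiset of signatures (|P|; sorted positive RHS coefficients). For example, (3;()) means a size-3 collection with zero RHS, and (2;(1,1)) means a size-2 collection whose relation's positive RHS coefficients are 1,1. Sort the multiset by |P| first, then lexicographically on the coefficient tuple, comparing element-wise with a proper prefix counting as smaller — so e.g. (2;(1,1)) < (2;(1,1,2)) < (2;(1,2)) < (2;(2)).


Minimal non-faces — 14 found among 7 rays, 7 max cones:

  • {2,3}:  v_{2} + v_{3} = 0  ⇒ sig = (2;())
  • {4,5}:  v_{4} + v_{5} = 0  ⇒ sig = (2;())
  • {0,3}:  v_{0} + v_{3} = v_{5}  ⇒ sig = (2;(1))
  • {0,4}:  v_{0} + v_{4} = v_{2}  ⇒ sig = (2;(1))
  • {0,5}:  v_{0} + v_{5} = v_{6}  ⇒ sig = (2;(1))
  • {1,2}:  v_{1} + v_{2} = v_{5}  ⇒ sig = (2;(1))
  • {1,4}:  v_{1} + v_{4} = v_{3}  ⇒ sig = (2;(1))
  • {2,5}:  v_{2} + v_{5} = v_{0}  ⇒ sig = (2;(1))
  • {3,5}:  v_{3} + v_{5} = v_{1}  ⇒ sig = (2;(1))
  • {4,6}:  v_{4} + v_{6} = v_{0}  ⇒ sig = (2;(1))
  • {0,1}:  v_{0} + v_{1} = 2·v_{5}  ⇒ sig = (2;(2))
  • {2,6}:  v_{2} + v_{6} = 2·v_{0}  ⇒ sig = (2;(2))
  • {3,6}:  v_{3} + v_{6} = 2·v_{5}  ⇒ sig = (2;(2))
  • {1,6}:  v_{1} + v_{6} = 3·v_{5}  ⇒ sig = (2;(3))

Signatures (|P|; sorted positive RHS coefficients), sorted:
{ (2;()) ×2,  (2;(1)) ×8,  (2;(2)) ×3,  (2;(3)) }


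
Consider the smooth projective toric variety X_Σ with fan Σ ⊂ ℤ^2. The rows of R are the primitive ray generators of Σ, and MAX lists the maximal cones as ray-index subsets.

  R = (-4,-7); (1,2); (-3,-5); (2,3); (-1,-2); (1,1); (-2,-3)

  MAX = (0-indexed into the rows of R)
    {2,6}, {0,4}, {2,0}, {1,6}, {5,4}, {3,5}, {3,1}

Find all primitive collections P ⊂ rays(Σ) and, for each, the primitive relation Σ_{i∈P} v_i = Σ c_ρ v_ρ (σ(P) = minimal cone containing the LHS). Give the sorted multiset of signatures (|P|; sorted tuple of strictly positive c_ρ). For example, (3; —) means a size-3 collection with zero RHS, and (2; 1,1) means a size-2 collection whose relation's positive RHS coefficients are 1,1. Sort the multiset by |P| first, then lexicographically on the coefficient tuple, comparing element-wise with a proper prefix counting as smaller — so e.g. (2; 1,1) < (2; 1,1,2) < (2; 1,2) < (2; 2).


14 collections generate NE(X_Σ); each relation:

  • {1,4}:  v_{1} + v_{4} = 0  →  sig = (2; —)
  • {3,6}:  v_{3} + v_{6} = 0  →  sig = (2; —)
  • {0,1}:  v_{0} + v_{1} = v_{2}  →  sig = (2; 1)
  • {1,2}:  v_{1} + v_{2} = v_{6}  →  sig = (2; 1)
  • {1,5}:  v_{1} + v_{5} = v_{3}  →  sig = (2; 1)
  • {2,3}:  v_{2} + v_{3} = v_{4}  →  sig = (2; 1)
  • {2,4}:  v_{2} + v_{4} = v_{0}  →  sig = (2; 1)
  • {3,4}:  v_{3} + v_{4} = v_{5}  →  sig = (2; 1)
  • {4,6}:  v_{4} + v_{6} = v_{2}  →  sig = (2; 1)
  • {5,6}:  v_{5} + v_{6} = v_{4}  →  sig = (2; 1)
  • {0,3}:  v_{0} + v_{3} = 2·v_{4}  →  sig = (2; 2)
  • {0,6}:  v_{0} + v_{6} = 2·v_{2}  →  sig = (2; 2)
  • {2,5}:  v_{2} + v_{5} = 2·v_{4}  →  sig = (2; 2)
  • {0,5}:  v_{0} + v_{5} = 3·v_{4}  →  sig = (2; 3)

Signatures (|P|; sorted positive RHS coefficients), sorted:
    |P|=2: 14 collections, coeffs (), (), (1), (1), (1), (1), (1), (1), (1), (1), (2), (2), (2), (3)


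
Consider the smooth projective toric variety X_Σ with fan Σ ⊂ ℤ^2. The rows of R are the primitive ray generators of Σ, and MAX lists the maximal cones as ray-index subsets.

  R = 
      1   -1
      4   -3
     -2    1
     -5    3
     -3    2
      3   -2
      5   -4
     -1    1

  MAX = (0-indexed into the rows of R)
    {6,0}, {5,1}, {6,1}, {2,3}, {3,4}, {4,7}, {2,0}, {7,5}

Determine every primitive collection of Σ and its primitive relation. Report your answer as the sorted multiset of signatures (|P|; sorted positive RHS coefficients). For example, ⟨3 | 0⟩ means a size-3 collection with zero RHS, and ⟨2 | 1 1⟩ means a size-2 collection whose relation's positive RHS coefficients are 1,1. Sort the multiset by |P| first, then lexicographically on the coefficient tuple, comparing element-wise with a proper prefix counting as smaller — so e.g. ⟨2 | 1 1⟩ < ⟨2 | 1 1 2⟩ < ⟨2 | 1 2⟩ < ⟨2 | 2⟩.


Δ(Σ) — 8 vertices, 20 min non-faces:

  {0,7}:  v_{0} + v_{7} = 0  so sig = ⟨2 | 0⟩
  {4,5}:  v_{4} + v_{5} = 0  so sig = ⟨2 | 0⟩
  {0,1}:  v_{0} + v_{1} = v_{6}  so sig = ⟨2 | 1⟩
  {0,4}:  v_{0} + v_{4} = v_{2}  so sig = ⟨2 | 1⟩
  {0,5}:  v_{0} + v_{5} = v_{1}  so sig = ⟨2 | 1⟩
  {1,4}:  v_{1} + v_{4} = v_{0}  so sig = ⟨2 | 1⟩
  {1,7}:  v_{1} + v_{7} = v_{5}  so sig = ⟨2 | 1⟩
  {2,4}:  v_{2} + v_{4} = v_{3}  so sig = ⟨2 | 1⟩
  {2,5}:  v_{2} + v_{5} = v_{0}  so sig = ⟨2 | 1⟩
  {2,7}:  v_{2} + v_{7} = v_{4}  so sig = ⟨2 | 1⟩
  {3,5}:  v_{3} + v_{5} = v_{2}  so sig = ⟨2 | 1⟩
  {6,7}:  v_{6} + v_{7} = v_{1}  so sig = ⟨2 | 1⟩
  {1,3}:  v_{1} + v_{3} = v_{0} + v_{2}  so sig = ⟨2 | 1 1⟩
  {3,6}:  v_{3} + v_{6} = 2·v_{0} + v_{2}  so sig = ⟨2 | 1 2⟩
  {0,3}:  v_{0} + v_{3} = 2·v_{2}  so sig = ⟨2 | 2⟩
  {1,2}:  v_{1} + v_{2} = 2·v_{0}  so sig = ⟨2 | 2⟩
  {3,7}:  v_{3} + v_{7} = 2·v_{4}  so sig = ⟨2 | 2⟩
  {4,6}:  v_{4} + v_{6} = 2·v_{0}  so sig = ⟨2 | 2⟩
  {5,6}:  v_{5} + v_{6} = 2·v_{1}  so sig = ⟨2 | 2⟩
  {2,6}:  v_{2} + v_{6} = 3·v_{0}  so sig = ⟨2 | 3⟩

so the primitive-relation signature multiset is
[⟨2 | 0⟩, ⟨2 | 0⟩, ⟨2 | 1⟩, ⟨2 | 1⟩, ⟨2 | 1⟩, ⟨2 | 1⟩, ⟨2 | 1⟩, ⟨2 | 1⟩, ⟨2 | 1⟩, ⟨2 | 1⟩, ⟨2 | 1⟩, ⟨2 | 1⟩, ⟨2 | 1 1⟩, ⟨2 | 1 2⟩, ⟨2 | 2⟩, ⟨2 | 2⟩, ⟨2 | 2⟩, ⟨2 | 2⟩, ⟨2 | 2⟩, ⟨2 | 3⟩]


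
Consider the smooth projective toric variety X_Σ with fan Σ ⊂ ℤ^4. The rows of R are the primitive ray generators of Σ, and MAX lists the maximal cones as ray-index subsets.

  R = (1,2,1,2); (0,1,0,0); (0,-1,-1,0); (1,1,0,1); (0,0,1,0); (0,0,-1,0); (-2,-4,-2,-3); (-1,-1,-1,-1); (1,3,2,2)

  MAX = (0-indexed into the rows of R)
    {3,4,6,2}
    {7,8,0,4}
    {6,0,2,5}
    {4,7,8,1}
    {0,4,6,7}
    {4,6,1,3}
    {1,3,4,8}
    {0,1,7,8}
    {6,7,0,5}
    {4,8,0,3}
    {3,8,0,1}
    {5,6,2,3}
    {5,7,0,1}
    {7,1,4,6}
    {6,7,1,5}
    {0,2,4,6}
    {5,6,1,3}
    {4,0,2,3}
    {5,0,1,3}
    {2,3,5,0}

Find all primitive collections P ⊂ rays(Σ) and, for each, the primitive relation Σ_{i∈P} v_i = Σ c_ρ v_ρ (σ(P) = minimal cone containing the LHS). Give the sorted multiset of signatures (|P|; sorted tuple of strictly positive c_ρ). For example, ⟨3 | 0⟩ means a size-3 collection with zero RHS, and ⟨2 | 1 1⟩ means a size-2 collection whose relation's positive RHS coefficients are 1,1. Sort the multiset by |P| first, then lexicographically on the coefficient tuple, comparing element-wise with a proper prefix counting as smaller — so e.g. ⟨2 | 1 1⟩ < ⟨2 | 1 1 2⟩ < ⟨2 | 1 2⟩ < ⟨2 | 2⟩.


Σ has 10 primitive collections:

  • {4,5}:  v_{4} + v_{5} = 0 — sig = ⟨2 | 0⟩
  • {1,2}:  v_{1} + v_{2} = v_{5} — sig = ⟨2 | 1⟩
  • {2,8}:  v_{2} + v_{8} = v_{0} — sig = ⟨2 | 1⟩
  • {3,7}:  v_{3} + v_{7} = v_{5} — sig = ⟨2 | 1⟩
  • {5,8}:  v_{5} + v_{8} = v_{0} + v_{1} — sig = ⟨2 | 1 1⟩
  • {6,8}:  v_{6} + v_{8} = v_{4} + v_{7} — sig = ⟨2 | 1 1⟩
  • {2,7}:  v_{2} + v_{7} = v_{0} + v_{5} + v_{6} — sig = ⟨2 | 1 1 1⟩
  • {0,1,4}:  v_{0} + v_{1} + v_{4} = v_{8} — sig = ⟨3 | 1⟩
  • {0,1,6}:  v_{0} + v_{1} + v_{6} = v_{7} — sig = ⟨3 | 1⟩
  • {0,3,6}:  v_{0} + v_{3} + v_{6} = v_{2} — sig = ⟨3 | 1⟩

Hence PRS(X_Σ) =
[⟨2 | 0⟩, ⟨2 | 1⟩, ⟨2 | 1⟩, ⟨2 | 1⟩, ⟨2 | 1 1⟩, ⟨2 | 1 1⟩, ⟨2 | 1 1 1⟩, ⟨3 | 1⟩, ⟨3 | 1⟩, ⟨3 | 1⟩]


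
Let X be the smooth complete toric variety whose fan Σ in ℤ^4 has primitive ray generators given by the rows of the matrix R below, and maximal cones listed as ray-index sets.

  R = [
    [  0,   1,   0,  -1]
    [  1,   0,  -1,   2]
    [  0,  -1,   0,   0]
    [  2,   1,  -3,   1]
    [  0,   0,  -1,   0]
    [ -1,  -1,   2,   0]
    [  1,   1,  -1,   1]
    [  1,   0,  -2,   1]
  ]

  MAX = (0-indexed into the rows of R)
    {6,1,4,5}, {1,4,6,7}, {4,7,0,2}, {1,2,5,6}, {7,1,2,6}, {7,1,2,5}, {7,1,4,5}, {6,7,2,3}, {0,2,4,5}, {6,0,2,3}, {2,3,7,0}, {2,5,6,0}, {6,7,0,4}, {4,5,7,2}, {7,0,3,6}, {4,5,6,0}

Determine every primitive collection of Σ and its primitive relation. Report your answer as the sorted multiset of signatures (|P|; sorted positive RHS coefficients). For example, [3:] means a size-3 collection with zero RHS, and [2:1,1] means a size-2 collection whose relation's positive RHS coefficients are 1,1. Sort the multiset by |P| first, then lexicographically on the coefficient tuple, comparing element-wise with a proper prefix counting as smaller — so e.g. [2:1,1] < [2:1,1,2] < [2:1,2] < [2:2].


The 9 primitive collections of Σ (r=8, n=4):

  • {0,1}:  v_{0} + v_{1} = v_{6}  ⇒ sig = [2:1]
  • {3,5}:  v_{3} + v_{5} = v_{2} + v_{6}  ⇒ sig = [2:1,1]
  • {1,3}:  v_{1} + v_{3} = v_{2} + 2·v_{6} + v_{7}  ⇒ sig = [2:1,1,2]
  • {3,4}:  v_{3} + v_{4} = v_{0} + 2·v_{7}  ⇒ sig = [2:1,2]
  • {0,5,7}:  v_{0} + v_{5} + v_{7} = 0  ⇒ sig = [3:]
  • {2,4,6}:  v_{2} + v_{4} + v_{6} = v_{7}  ⇒ sig = [3:1]
  • {5,6,7}:  v_{5} + v_{6} + v_{7} = v_{1}  ⇒ sig = [3:1]
  • {1,2,4}:  v_{1} + v_{2} + v_{4} = v_{5} + 2·v_{7}  ⇒ sig = [3:1,2]
  • {0,2,6,7}:  v_{0} + v_{2} + v_{6} + v_{7} = v_{3}  ⇒ sig = [4:1]

Sorted signature multiset PRS(X):
[[2:1], [2:1,1], [2:1,1,2], [2:1,2], [3:], [3:1], [3:1], [3:1,2], [4:1]]


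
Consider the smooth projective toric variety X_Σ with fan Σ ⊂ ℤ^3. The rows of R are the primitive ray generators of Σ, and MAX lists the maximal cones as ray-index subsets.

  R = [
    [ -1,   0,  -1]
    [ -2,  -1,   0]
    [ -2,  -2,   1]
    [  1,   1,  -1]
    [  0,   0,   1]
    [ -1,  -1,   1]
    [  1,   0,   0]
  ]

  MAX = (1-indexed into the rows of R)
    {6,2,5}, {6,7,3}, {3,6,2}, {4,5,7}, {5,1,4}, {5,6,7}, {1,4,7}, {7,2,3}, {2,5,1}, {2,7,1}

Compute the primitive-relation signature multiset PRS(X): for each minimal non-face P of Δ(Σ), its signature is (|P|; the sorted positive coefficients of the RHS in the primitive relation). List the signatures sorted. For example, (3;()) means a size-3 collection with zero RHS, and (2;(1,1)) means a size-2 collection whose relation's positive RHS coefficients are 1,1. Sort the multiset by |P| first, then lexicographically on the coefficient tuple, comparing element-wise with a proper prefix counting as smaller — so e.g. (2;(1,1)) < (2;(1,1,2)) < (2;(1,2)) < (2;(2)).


9 minimal non-faces of Δ(Σ) (on 7 rays):

  P={4,6}:  v_{4} + v_{6} = 0 — sig = (2;())
  P={1,6}:  v_{1} + v_{6} = v_{2} — sig = (2;(1))
  P={2,4}:  v_{2} + v_{4} = v_{1} — sig = (2;(1))
  P={3,4}:  v_{3} + v_{4} = v_{2} + v_{7} — sig = (2;(1,1))
  P={1,3}:  v_{1} + v_{3} = 2·v_{2} + v_{7} — sig = (2;(1,2))
  P={3,5}:  v_{3} + v_{5} = 2·v_{6} — sig = (2;(2))
  P={1,5,7}:  v_{1} + v_{5} + v_{7} = 0 — sig = (3;())
  P={2,5,7}:  v_{2} + v_{5} + v_{7} = v_{6} — sig = (3;(1))
  P={2,6,7}:  v_{2} + v_{6} + v_{7} = v_{3} — sig = (3;(1))

Hence PRS(X_Σ) =
    (2;())
    (2;(1))
    (2;(1))
    (2;(1,1))
    (2;(1,2))
    (2;(2))
    (3;())
    (3;(1))
    (3;(1))


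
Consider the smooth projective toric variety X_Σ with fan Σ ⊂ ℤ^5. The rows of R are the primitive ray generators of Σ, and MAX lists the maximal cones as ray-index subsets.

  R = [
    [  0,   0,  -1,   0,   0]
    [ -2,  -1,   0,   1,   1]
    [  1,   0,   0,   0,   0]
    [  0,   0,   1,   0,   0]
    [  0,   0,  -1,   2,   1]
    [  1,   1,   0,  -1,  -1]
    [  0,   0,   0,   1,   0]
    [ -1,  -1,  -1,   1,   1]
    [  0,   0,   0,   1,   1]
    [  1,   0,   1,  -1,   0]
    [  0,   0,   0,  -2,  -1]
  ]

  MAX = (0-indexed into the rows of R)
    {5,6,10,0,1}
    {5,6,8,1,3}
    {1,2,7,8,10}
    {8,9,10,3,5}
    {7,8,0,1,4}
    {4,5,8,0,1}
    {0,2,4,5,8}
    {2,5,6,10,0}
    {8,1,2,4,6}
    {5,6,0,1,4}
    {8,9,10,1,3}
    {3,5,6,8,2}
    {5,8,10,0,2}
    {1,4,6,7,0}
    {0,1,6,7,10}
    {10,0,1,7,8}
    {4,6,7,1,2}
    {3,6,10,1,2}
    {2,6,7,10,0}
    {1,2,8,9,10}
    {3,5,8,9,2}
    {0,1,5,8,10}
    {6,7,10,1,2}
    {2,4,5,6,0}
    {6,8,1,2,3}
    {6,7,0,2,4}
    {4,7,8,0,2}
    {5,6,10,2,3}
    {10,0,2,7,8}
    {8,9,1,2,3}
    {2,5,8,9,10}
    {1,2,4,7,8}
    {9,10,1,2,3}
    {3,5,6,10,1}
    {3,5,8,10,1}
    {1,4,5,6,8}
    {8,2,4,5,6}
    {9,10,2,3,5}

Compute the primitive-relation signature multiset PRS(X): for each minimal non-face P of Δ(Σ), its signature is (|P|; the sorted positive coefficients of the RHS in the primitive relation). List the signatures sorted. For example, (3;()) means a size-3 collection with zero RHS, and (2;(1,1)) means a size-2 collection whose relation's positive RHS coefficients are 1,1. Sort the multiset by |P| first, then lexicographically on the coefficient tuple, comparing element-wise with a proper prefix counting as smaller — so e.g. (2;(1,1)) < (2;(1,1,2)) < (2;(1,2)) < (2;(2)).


16 collections generate NE(X_Σ); each relation:

  P={0,3}:  v_{0} + v_{3} = 0  so sig = (2;())
  P={4,10}:  v_{4} + v_{10} = v_{0}  so sig = (2;(1))
  P={5,7}:  v_{5} + v_{7} = v_{0}  so sig = (2;(1))
  P={3,4}:  v_{3} + v_{4} = v_{6} + v_{8}  so sig = (2;(1,1))
  P={3,7}:  v_{3} + v_{7} = v_{1} + v_{2}  so sig = (2;(1,1))
  P={4,9}:  v_{4} + v_{9} = v_{2} + v_{8}  so sig = (2;(1,1))
  P={6,9}:  v_{6} + v_{9} = v_{2} + v_{3}  so sig = (2;(1,1))
  P={0,9}:  v_{0} + v_{9} = v_{2} + v_{8} + v_{10}  so sig = (2;(1,1,1))
  P={7,9}:  v_{7} + v_{9} = v_{1} + 2·v_{2} + v_{8} + v_{10}  so sig = (2;(1,1,1,2))
  P={1,2,5}:  v_{1} + v_{2} + v_{5} = 0  so sig = (3;())
  P={6,8,10}:  v_{6} + v_{8} + v_{10} = 0  so sig = (3;())
  P={0,1,2}:  v_{0} + v_{1} + v_{2} = v_{7}  so sig = (3;(1))
  P={0,6,8}:  v_{0} + v_{6} + v_{8} = v_{4}  so sig = (3;(1))
  P={1,5,9}:  v_{1} + v_{5} + v_{9} = v_{3} + v_{8} + v_{10}  so sig = (3;(1,1,1))
  P={6,7,8}:  v_{6} + v_{7} + v_{8} = v_{1} + v_{2} + v_{4}  so sig = (3;(1,1,1))
  P={2,3,8,10}:  v_{2} + v_{3} + v_{8} + v_{10} = v_{9}  so sig = (4;(1))

so the primitive-relation signature multiset is
[(2;()), (2;(1)), (2;(1)), (2;(1,1)), (2;(1,1)), (2;(1,1)), (2;(1,1)), (2;(1,1,1)), (2;(1,1,1,2)), (3;()), (3;()), (3;(1)), (3;(1)), (3;(1,1,1)), (3;(1,1,1)), (4;(1))]


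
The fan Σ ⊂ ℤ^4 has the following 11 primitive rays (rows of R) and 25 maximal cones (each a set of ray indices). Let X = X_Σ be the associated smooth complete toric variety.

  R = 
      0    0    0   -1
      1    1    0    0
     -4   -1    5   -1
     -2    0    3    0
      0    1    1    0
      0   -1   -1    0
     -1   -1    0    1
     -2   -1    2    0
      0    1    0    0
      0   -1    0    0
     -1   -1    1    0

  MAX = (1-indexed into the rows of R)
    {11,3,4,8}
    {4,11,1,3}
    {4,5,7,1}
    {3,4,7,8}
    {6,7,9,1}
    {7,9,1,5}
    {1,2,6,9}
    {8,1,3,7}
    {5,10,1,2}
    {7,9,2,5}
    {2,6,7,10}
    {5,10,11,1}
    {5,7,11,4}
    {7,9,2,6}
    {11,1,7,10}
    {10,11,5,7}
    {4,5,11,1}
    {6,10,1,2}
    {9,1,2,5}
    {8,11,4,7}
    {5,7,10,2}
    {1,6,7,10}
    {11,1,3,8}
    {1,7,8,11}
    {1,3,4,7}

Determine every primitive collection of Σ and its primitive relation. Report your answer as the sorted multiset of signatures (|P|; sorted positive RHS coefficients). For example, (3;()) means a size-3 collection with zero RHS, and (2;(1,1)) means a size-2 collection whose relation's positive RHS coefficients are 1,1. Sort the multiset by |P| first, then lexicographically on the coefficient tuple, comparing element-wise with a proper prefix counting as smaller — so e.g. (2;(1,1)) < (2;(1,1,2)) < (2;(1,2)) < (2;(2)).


Σ has 25 primitive collections:

  P = {5,6}:  v_{5} + v_{6} = 0  ⟹  sig = (2;())
  P = {9,10}:  v_{9} + v_{10} = 0  ⟹  sig = (2;())
  P = {4,6}:  v_{4} + v_{6} = v_{8}  ⟹  sig = (2;(1))
  P = {5,8}:  v_{5} + v_{8} = v_{4}  ⟹  sig = (2;(1))
  P = {2,8}:  v_{2} + v_{8} = v_{5} + v_{11}  ⟹  sig = (2;(1,1))
  P = {2,11}:  v_{2} + v_{11} = v_{5} + v_{10}  ⟹  sig = (2;(1,1))
  P = {6,8}:  v_{6} + v_{8} = v_{1} + v_{7} + v_{11}  ⟹  sig = (2;(1,1,1))
  P = {6,11}:  v_{6} + v_{11} = v_{1} + v_{7} + v_{10}  ⟹  sig = (2;(1,1,1))
  P = {9,11}:  v_{9} + v_{11} = v_{1} + v_{5} + v_{7}  ⟹  sig = (2;(1,1,1))
  P = {2,3}:  v_{2} + v_{3} = v_{1} + v_{4} + v_{5} + v_{11}  ⟹  sig = (2;(1,1,1,1))
  P = {3,10}:  v_{3} + v_{10} = v_{1} + v_{4} + 2·v_{11}  ⟹  sig = (2;(1,1,2))
  P = {2,4}:  v_{2} + v_{4} = 2·v_{5} + v_{11}  ⟹  sig = (2;(1,2))
  P = {3,5}:  v_{3} + v_{5} = v_{1} + 2·v_{4}  ⟹  sig = (2;(1,2))
  P = {3,6}:  v_{3} + v_{6} = v_{1} + 2·v_{8}  ⟹  sig = (2;(1,2))
  P = {4,10}:  v_{4} + v_{10} = v_{5} + 2·v_{11}  ⟹  sig = (2;(1,2))
  P = {3,9}:  v_{3} + v_{9} = 3·v_{1} + v_{4} + 2·v_{5} + 2·v_{7}  ⟹  sig = (2;(1,2,2,3))
  P = {8,10}:  v_{8} + v_{10} = 2·v_{11}  ⟹  sig = (2;(2))
  P = {8,9}:  v_{8} + v_{9} = 2·v_{1} + 2·v_{5} + 2·v_{7}  ⟹  sig = (2;(2,2,2))
  P = {4,9}:  v_{4} + v_{9} = 2·v_{1} + 3·v_{5} + 2·v_{7}  ⟹  sig = (2;(2,2,3))
  P = {1,2,7}:  v_{1} + v_{2} + v_{7} = 0  ⟹  sig = (3;())
  P = {1,4,8}:  v_{1} + v_{4} + v_{8} = v_{3}  ⟹  sig = (3;(1))
  P = {3,7,11}:  v_{3} + v_{7} + v_{11} = 3·v_{8}  ⟹  sig = (3;(3))
  P = {1,5,7,10}:  v_{1} + v_{5} + v_{7} + v_{10} = v_{11}  ⟹  sig = (4;(1))
  P = {1,5,7,11}:  v_{1} + v_{5} + v_{7} + v_{11} = v_{8}  ⟹  sig = (4;(1))
  P = {1,4,7,11}:  v_{1} + v_{4} + v_{7} + v_{11} = 2·v_{8}  ⟹  sig = (4;(2))

Hence PRS(X_Σ) =
{ (2;()) ×2,  (2;(1)) ×2,  (2;(1,1)) ×2,  (2;(1,1,1)) ×3,  (2;(1,1,1,1)),  (2;(1,1,2)),  (2;(1,2)) ×4,  (2;(1,2,2,3)),  (2;(2)),  (2;(2,2,2)),  (2;(2,2,3)),  (3;()),  (3;(1)),  (3;(3)),  (4;(1)) ×2,  (4;(2)) }


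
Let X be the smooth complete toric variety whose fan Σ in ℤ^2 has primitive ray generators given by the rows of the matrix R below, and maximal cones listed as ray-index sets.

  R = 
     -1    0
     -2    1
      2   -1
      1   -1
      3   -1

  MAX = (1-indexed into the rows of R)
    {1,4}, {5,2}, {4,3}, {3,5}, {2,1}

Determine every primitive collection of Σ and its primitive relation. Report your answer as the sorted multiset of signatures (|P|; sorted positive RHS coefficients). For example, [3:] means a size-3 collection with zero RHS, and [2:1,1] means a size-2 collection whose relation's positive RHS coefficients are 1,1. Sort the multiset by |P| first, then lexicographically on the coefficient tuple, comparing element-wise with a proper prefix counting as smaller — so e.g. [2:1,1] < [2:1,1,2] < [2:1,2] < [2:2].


Primitive collections (5):

  • {2,3}:  v_{2} + v_{3} = 0  ⟹  sig = [2:]
  • {1,3}:  v_{1} + v_{3} = v_{4}  ⟹  sig = [2:1]
  • {1,5}:  v_{1} + v_{5} = v_{3}  ⟹  sig = [2:1]
  • {2,4}:  v_{2} + v_{4} = v_{1}  ⟹  sig = [2:1]
  • {4,5}:  v_{4} + v_{5} = 2·v_{3}  ⟹  sig = [2:2]

Hence PRS(X_Σ) =
    [2:]
    [2:1]
    [2:1]
    [2:1]
    [2:2]


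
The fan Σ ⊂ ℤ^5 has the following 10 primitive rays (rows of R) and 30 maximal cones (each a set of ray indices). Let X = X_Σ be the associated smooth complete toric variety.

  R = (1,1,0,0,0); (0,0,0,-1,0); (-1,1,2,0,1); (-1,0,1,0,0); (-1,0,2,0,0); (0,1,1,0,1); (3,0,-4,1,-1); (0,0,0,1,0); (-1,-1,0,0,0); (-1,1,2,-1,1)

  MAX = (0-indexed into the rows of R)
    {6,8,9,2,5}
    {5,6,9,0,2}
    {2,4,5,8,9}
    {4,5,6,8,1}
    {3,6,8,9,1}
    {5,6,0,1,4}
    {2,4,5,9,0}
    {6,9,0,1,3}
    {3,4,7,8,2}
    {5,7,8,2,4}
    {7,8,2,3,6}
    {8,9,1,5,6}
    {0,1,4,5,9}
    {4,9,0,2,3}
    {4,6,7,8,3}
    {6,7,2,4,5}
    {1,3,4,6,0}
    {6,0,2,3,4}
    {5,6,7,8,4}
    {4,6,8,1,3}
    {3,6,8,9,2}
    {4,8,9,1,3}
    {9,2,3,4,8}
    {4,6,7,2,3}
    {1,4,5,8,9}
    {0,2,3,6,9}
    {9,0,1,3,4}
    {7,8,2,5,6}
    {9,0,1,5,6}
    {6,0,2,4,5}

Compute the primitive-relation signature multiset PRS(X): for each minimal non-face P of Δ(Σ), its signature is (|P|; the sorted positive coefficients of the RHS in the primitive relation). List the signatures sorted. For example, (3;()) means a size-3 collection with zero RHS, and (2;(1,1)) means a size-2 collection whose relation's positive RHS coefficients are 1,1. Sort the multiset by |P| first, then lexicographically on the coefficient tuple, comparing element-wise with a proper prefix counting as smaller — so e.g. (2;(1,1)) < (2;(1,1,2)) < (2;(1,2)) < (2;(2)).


Primitive collections (8):

  P = {0,8}:  v_{0} + v_{8} = 0  so sig = (2;())
  P = {1,7}:  v_{1} + v_{7} = 0  so sig = (2;())
  P = {1,2}:  v_{1} + v_{2} = v_{9}  so sig = (2;(1))
  P = {3,5}:  v_{3} + v_{5} = v_{2}  so sig = (2;(1))
  P = {7,9}:  v_{7} + v_{9} = v_{2}  so sig = (2;(1))
  P = {0,7}:  v_{0} + v_{7} = v_{2} + v_{4} + v_{6}  so sig = (2;(1,1,1))
  P = {4,6,9}:  v_{4} + v_{6} + v_{9} = v_{0}  so sig = (3;(1))
  P = {2,4,6,8}:  v_{2} + v_{4} + v_{6} + v_{8} = v_{7}  so sig = (4;(1))

Sorted signature multiset PRS(X):
    |P|=2: 6 collections, coeffs (), (), (1), (1), (1), (1,1,1)
    |P|=3: 1 collection, coeffs (1)
    |P|=4: 1 collection, coeffs (1)
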